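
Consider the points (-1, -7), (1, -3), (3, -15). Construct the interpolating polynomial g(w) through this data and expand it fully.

Newton's divided differences:
g[-1,1] = (-3 - (-7)) / (1 - (-1)) = 2
g[1,3] = (-15 - (-3)) / (3 - 1) = -6
g[-1,1,3] = (-6 - 2) / (3 - (-1)) = -2
g(w) = -7 + 2·(w + 1) + (-2)·(w + 1)(w - 1)
Expanding: g(w) = -2w^2 + 2w - 3

g(w) = -2w^2 + 2w - 3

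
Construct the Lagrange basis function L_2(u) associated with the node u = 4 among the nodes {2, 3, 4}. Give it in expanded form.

L_2(u) = (u - 2)(u - 3) / [(2)·(1)]
       = (u^2 - 5u + 6) / (2)

L_2(u) = (1/2)u^2 - (5/2)u + 3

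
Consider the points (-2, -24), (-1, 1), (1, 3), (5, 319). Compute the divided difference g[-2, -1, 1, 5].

g[-2,-1] = (1 - (-24)) / (-1 - (-2)) = 25
g[-1,1] = (3 - 1) / (1 - (-1)) = 1
g[1,5] = (319 - 3) / (5 - 1) = 79
g[-2,-1,1] = (1 - 25) / (1 - (-2)) = -8
g[-1,1,5] = (79 - 1) / (5 - (-1)) = 13
g[-2,-1,1,5] = (13 - (-8)) / (5 - (-2)) = 3

3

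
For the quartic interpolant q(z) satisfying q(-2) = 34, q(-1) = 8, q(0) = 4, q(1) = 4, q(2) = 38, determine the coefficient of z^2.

L_0(z) = (z + 1)z(z - 1)(z - 2) / [24] = (1/24)z^4 - (1/12)z^3 - (1/24)z^2 + (1/12)z
L_1(z) = (z + 2)z(z - 1)(z - 2) / [-6] = -(1/6)z^4 + (1/6)z^3 + (2/3)z^2 - (2/3)z
L_2(z) = (z + 2)(z + 1)(z - 1)(z - 2) / [4] = (1/4)z^4 - (5/4)z^2 + 1
L_3(z) = (z + 2)(z + 1)z(z - 2) / [-6] = -(1/6)z^4 - (1/6)z^3 + (2/3)z^2 + (2/3)z
L_4(z) = (z + 2)(z + 1)z(z - 1) / [24] = (1/24)z^4 + (1/12)z^3 - (1/24)z^2 - (1/12)z
q(z) = 34·L_0 + 8·L_1 + 4·L_2 + 4·L_3 + 38·L_4
Only the coefficient of z^2 is needed; take it from each L_i and combine:
34·(-1/24) + 8·(2/3) + 4·(-5/4) + 4·(2/3) + 38·(-1/24) = 0

0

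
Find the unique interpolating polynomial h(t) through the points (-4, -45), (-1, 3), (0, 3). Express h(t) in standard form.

Build the Lagrange basis polynomials:
L_0(t) = (t + 1)t / [12] = (1/12)t^2 + (1/12)t
L_1(t) = (t + 4)t / [-3] = -(1/3)t^2 - (4/3)t
L_2(t) = (t + 4)(t + 1) / [4] = (1/4)t^2 + (5/4)t + 1
h(t) = (-45)·L_0 + 3·L_1 + 3·L_2
  (-45)·L_0(t) = -(15/4)t^2 - (15/4)t
  3·L_1(t) = -t^2 - 4t
  3·L_2(t) = (3/4)t^2 + (15/4)t + 3
Adding term by term: -4t^2 - 4t + 3

h(t) = -4t^2 - 4t + 3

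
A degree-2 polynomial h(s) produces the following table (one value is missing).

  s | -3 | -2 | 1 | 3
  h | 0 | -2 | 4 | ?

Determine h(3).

The 3 known values determine h uniquely (degree ≤ 2).
Evaluate each Lagrange basis at s = 3:
L_0(3) = (5)·(2)/[(-1)·(-4)] = 5/2
L_1(3) = (6)·(2)/[(1)·(-3)] = -4
L_2(3) = (6)·(5)/[(4)·(3)] = 5/2
Sum: 0 + (-2)·(-4) + 4·(5/2) = 18

18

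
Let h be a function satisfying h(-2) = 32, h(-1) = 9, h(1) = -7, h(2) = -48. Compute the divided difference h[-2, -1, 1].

h[-2,-1] = (9 - 32) / (-1 - (-2)) = -23
h[-1,1] = (-7 - 9) / (1 - (-1)) = -8
h[-2,-1,1] = (-8 - (-23)) / (1 - (-2)) = 5

5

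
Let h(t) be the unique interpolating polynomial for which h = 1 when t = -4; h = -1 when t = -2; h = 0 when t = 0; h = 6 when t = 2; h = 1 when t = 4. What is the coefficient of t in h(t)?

7/3

Build the Lagrange basis polynomials:
L_0(t) = (t + 2)t(t - 2)(t - 4) / [384] = (1/384)t^4 - (1/96)t^3 - (1/96)t^2 + (1/24)t
L_1(t) = (t + 4)t(t - 2)(t - 4) / [-96] = -(1/96)t^4 + (1/48)t^3 + (1/6)t^2 - (1/3)t
L_2(t) = (t + 4)(t + 2)(t - 2)(t - 4) / [64] = (1/64)t^4 - (5/16)t^2 + 1
L_3(t) = (t + 4)(t + 2)t(t - 4) / [-96] = -(1/96)t^4 - (1/48)t^3 + (1/6)t^2 + (1/3)t
L_4(t) = (t + 4)(t + 2)t(t - 2) / [384] = (1/384)t^4 + (1/96)t^3 - (1/96)t^2 - (1/24)t
h(t) = 1·L_0 + (-1)·L_1 + 0·L_2 + 6·L_3 + 1·L_4
Only the coefficient of t is needed; take it from each L_i and combine:
1·(1/24) + (-1)·(-1/3) + 0·(0) + 6·(1/3) + 1·(-1/24) = 7/3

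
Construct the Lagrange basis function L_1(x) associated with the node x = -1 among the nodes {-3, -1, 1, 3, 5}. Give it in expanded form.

L_1(x) = (x + 3)(x - 1)(x - 3)(x - 5) / [(2)·(-2)·(-4)·(-6)]
       = (x^4 - 6x^3 - 4x^2 + 54x - 45) / (-96)

L_1(x) = -(1/96)x^4 + (1/16)x^3 + (1/24)x^2 - (9/16)x + 15/32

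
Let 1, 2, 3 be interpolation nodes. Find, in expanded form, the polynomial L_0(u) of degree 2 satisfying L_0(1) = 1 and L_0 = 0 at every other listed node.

L_0(u) = (1/2)u^2 - (5/2)u + 3

L_0(u) = (u - 2)(u - 3) / [(-1)·(-2)]
       = (u^2 - 5u + 6) / (2)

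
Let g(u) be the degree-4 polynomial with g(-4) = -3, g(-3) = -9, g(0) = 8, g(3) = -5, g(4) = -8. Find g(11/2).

Evaluate each Lagrange basis at u = 11/2:
L_0(11/2) = (17/2)·(11/2)·(5/2)·(3/2)/[(-1)·(-4)·(-7)·(-8)] = 2805/3584
L_1(11/2) = (19/2)·(11/2)·(5/2)·(3/2)/[(1)·(-3)·(-6)·(-7)] = -1045/672
L_2(11/2) = (19/2)·(17/2)·(5/2)·(3/2)/[(4)·(3)·(-3)·(-4)] = 1615/768
L_3(11/2) = (19/2)·(17/2)·(11/2)·(3/2)/[(7)·(6)·(3)·(-1)] = -3553/672
L_4(11/2) = (19/2)·(17/2)·(11/2)·(5/2)/[(8)·(7)·(4)·(1)] = 17765/3584
Sum: (-3)·(2805/3584) + (-9)·(-1045/672) + 8·(1615/768) + (-5)·(-3553/672) + (-8)·(17765/3584) = 54665/3584

54665/3584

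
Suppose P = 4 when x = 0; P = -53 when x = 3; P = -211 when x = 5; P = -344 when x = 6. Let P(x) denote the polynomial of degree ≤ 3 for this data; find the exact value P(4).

-116

L_0(4) = (1)·(-1)·(-2)/[(-3)·(-5)·(-6)] = -1/45
L_1(4) = (4)·(-1)·(-2)/[(3)·(-2)·(-3)] = 4/9
L_2(4) = (4)·(1)·(-2)/[(5)·(2)·(-1)] = 4/5
L_3(4) = (4)·(1)·(-1)/[(6)·(3)·(1)] = -2/9
Sum: 4·(-1/45) + (-53)·(4/9) + (-211)·(4/5) + (-344)·(-2/9) = -116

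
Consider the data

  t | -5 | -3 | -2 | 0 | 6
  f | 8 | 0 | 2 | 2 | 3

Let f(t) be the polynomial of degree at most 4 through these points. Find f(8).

Evaluate each Lagrange basis at t = 8:
L_0(8) = (11)·(10)·(8)·(2)/[(-2)·(-3)·(-5)·(-11)] = 16/3
L_1(8) = (13)·(10)·(8)·(2)/[(2)·(-1)·(-3)·(-9)] = -1040/27
L_2(8) = (13)·(11)·(8)·(2)/[(3)·(1)·(-2)·(-8)] = 143/3
L_3(8) = (13)·(11)·(10)·(2)/[(5)·(3)·(2)·(-6)] = -143/9
L_4(8) = (13)·(11)·(10)·(8)/[(11)·(9)·(8)·(6)] = 65/27
Sum: 8·(16/3) + 0 + 2·(143/3) + 2·(-143/9) + 3·(65/27) = 1021/9

1021/9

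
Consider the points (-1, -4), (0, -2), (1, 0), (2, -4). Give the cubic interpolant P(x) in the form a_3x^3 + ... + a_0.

P(x) = -x^3 + 3x - 2

Build the Lagrange basis polynomials:
L_0(x) = x(x - 1)(x - 2) / [-6] = -(1/6)x^3 + (1/2)x^2 - (1/3)x
L_1(x) = (x + 1)(x - 1)(x - 2) / [2] = (1/2)x^3 - x^2 - (1/2)x + 1
L_2(x) = (x + 1)x(x - 2) / [-2] = -(1/2)x^3 + (1/2)x^2 + x
L_3(x) = (x + 1)x(x - 1) / [6] = (1/6)x^3 - (1/6)x
P(x) = (-4)·L_0 + (-2)·L_1 + 0·L_2 + (-4)·L_3
  (-4)·L_0(x) = (2/3)x^3 - 2x^2 + (4/3)x
  (-2)·L_1(x) = -x^3 + 2x^2 + x - 2
  0·L_2(x) = 0
  (-4)·L_3(x) = -(2/3)x^3 + (2/3)x
Adding term by term: -x^3 + 3x - 2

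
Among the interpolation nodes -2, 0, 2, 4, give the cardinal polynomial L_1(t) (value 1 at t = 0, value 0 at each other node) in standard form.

L_1(t) = (1/16)t^3 - (1/4)t^2 - (1/4)t + 1

L_1(t) = (t + 2)(t - 2)(t - 4) / [(2)·(-2)·(-4)]
       = (t^3 - 4t^2 - 4t + 16) / (16)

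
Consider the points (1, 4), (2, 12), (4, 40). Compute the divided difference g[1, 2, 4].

g[1,2] = (12 - 4) / (2 - 1) = 8
g[2,4] = (40 - 12) / (4 - 2) = 14
g[1,2,4] = (14 - 8) / (4 - 1) = 2

2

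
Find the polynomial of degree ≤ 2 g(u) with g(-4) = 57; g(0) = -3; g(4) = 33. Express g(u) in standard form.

Build the Lagrange basis polynomials:
L_0(u) = u(u - 4) / [32] = (1/32)u^2 - (1/8)u
L_1(u) = (u + 4)(u - 4) / [-16] = -(1/16)u^2 + 1
L_2(u) = (u + 4)u / [32] = (1/32)u^2 + (1/8)u
g(u) = 57·L_0 + (-3)·L_1 + 33·L_2
  57·L_0(u) = (57/32)u^2 - (57/8)u
  (-3)·L_1(u) = (3/16)u^2 - 3
  33·L_2(u) = (33/32)u^2 + (33/8)u
Adding term by term: 3u^2 - 3u - 3

g(u) = 3u^2 - 3u - 3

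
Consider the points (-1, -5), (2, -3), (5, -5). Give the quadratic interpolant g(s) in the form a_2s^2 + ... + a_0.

g(s) = -(2/9)s^2 + (8/9)s - 35/9

Newton's divided differences:
g[-1,2] = (-3 - (-5)) / (2 - (-1)) = 2/3
g[2,5] = (-5 - (-3)) / (5 - 2) = -2/3
g[-1,2,5] = (-2/3 - 2/3) / (5 - (-1)) = -2/9
g(s) = -5 + (2/3)·(s + 1) + (-2/9)·(s + 1)(s - 2)
Expanding: g(s) = -(2/9)s^2 + (8/9)s - 35/9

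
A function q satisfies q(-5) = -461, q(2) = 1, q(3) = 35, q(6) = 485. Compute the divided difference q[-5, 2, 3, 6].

3

q[-5,2] = (1 - (-461)) / (2 - (-5)) = 66
q[2,3] = (35 - 1) / (3 - 2) = 34
q[3,6] = (485 - 35) / (6 - 3) = 150
q[-5,2,3] = (34 - 66) / (3 - (-5)) = -4
q[2,3,6] = (150 - 34) / (6 - 2) = 29
q[-5,2,3,6] = (29 - (-4)) / (6 - (-5)) = 3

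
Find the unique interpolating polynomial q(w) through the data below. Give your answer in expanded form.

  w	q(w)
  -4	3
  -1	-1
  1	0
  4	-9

Build the Lagrange basis polynomials:
L_0(w) = (w + 1)(w - 1)(w - 4) / [-120] = -(1/120)w^3 + (1/30)w^2 + (1/120)w - 1/30
L_1(w) = (w + 4)(w - 1)(w - 4) / [30] = (1/30)w^3 - (1/30)w^2 - (8/15)w + 8/15
L_2(w) = (w + 4)(w + 1)(w - 4) / [-30] = -(1/30)w^3 - (1/30)w^2 + (8/15)w + 8/15
L_3(w) = (w + 4)(w + 1)(w - 1) / [120] = (1/120)w^3 + (1/30)w^2 - (1/120)w - 1/30
q(w) = 3·L_0 + (-1)·L_1 + 0·L_2 + (-9)·L_3
  3·L_0(w) = -(1/40)w^3 + (1/10)w^2 + (1/40)w - 1/10
  (-1)·L_1(w) = -(1/30)w^3 + (1/30)w^2 + (8/15)w - 8/15
  0·L_2(w) = 0
  (-9)·L_3(w) = -(3/40)w^3 - (3/10)w^2 + (3/40)w + 3/10
Adding term by term: -(2/15)w^3 - (1/6)w^2 + (19/30)w - 1/3

q(w) = -(2/15)w^3 - (1/6)w^2 + (19/30)w - 1/3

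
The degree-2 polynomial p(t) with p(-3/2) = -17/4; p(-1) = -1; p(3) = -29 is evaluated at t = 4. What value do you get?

-51

Using Newton's divided-difference form:
p[-3/2,-1] = (-1 - (-17/4)) / (-1 - (-3/2)) = 13/2
p[-1,3] = (-29 - (-1)) / (3 - (-1)) = -7
p[-3/2,-1,3] = (-7 - 13/2) / (3 - (-3/2)) = -3
p(4) = -17/4 + (13/2)·(11/2) + (-3)·(11/2)·(5) = -51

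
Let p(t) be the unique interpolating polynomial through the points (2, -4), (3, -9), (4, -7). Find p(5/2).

L_0(5/2) = (-1/2)·(-3/2)/[(-1)·(-2)] = 3/8
L_1(5/2) = (1/2)·(-3/2)/[(1)·(-1)] = 3/4
L_2(5/2) = (1/2)·(-1/2)/[(2)·(1)] = -1/8
Sum: (-4)·(3/8) + (-9)·(3/4) + (-7)·(-1/8) = -59/8

-59/8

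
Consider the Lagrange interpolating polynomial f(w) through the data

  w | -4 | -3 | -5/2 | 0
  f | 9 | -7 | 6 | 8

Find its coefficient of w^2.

-1169/20

Build the Lagrange basis polynomials:
L_0(w) = (w + 3)(w + 5/2)w / [-6] = -(1/6)w^3 - (11/12)w^2 - (5/4)w
L_1(w) = (w + 4)(w + 5/2)w / [3/2] = (2/3)w^3 + (13/3)w^2 + (20/3)w
L_2(w) = (w + 4)(w + 3)w / [-15/8] = -(8/15)w^3 - (56/15)w^2 - (32/5)w
L_3(w) = (w + 4)(w + 3)(w + 5/2) / [30] = (1/30)w^3 + (19/60)w^2 + (59/60)w + 1
f(w) = 9·L_0 + (-7)·L_1 + 6·L_2 + 8·L_3
Only the coefficient of w^2 is needed; take it from each L_i and combine:
9·(-11/12) + (-7)·(13/3) + 6·(-56/15) + 8·(19/60) = -1169/20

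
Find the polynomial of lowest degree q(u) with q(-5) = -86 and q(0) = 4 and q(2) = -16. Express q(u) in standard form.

Newton's divided differences:
q[-5,0] = (4 - (-86)) / (0 - (-5)) = 18
q[0,2] = (-16 - 4) / (2 - 0) = -10
q[-5,0,2] = (-10 - 18) / (2 - (-5)) = -4
q(u) = -86 + 18·(u + 5) + (-4)·(u + 5)u
Expanding: q(u) = -4u^2 - 2u + 4

q(u) = -4u^2 - 2u + 4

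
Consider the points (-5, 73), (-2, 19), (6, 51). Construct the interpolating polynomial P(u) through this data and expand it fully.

Build the Lagrange basis polynomials:
L_0(u) = (u + 2)(u - 6) / [33] = (1/33)u^2 - (4/33)u - 4/11
L_1(u) = (u + 5)(u - 6) / [-24] = -(1/24)u^2 + (1/24)u + 5/4
L_2(u) = (u + 5)(u + 2) / [88] = (1/88)u^2 + (7/88)u + 5/44
P(u) = 73·L_0 + 19·L_1 + 51·L_2
  73·L_0(u) = (73/33)u^2 - (292/33)u - 292/11
  19·L_1(u) = -(19/24)u^2 + (19/24)u + 95/4
  51·L_2(u) = (51/88)u^2 + (357/88)u + 255/44
Adding term by term: 2u^2 - 4u + 3

P(u) = 2u^2 - 4u + 3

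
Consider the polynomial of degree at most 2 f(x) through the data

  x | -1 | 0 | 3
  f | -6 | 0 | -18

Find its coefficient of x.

Build the Lagrange basis polynomials:
L_0(x) = x(x - 3) / [4] = (1/4)x^2 - (3/4)x
L_1(x) = (x + 1)(x - 3) / [-3] = -(1/3)x^2 + (2/3)x + 1
L_2(x) = (x + 1)x / [12] = (1/12)x^2 + (1/12)x
f(x) = (-6)·L_0 + 0·L_1 + (-18)·L_2
Only the coefficient of x is needed; take it from each L_i and combine:
(-6)·(-3/4) + 0·(2/3) + (-18)·(1/12) = 3

3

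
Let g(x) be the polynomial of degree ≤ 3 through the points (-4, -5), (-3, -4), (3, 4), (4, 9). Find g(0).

-18/7

Using Newton's divided-difference form:
g[-4,-3] = (-4 - (-5)) / (-3 - (-4)) = 1
g[-3,3] = (4 - (-4)) / (3 - (-3)) = 4/3
g[3,4] = (9 - 4) / (4 - 3) = 5
g[-4,-3,3] = (4/3 - 1) / (3 - (-4)) = 1/21
g[-3,3,4] = (5 - 4/3) / (4 - (-3)) = 11/21
g[-4,-3,3,4] = (11/21 - 1/21) / (4 - (-4)) = 5/84
g(0) = -5 + 1·(4) + (1/21)·(4)·(3) + (5/84)·(4)·(3)·(-3) = -18/7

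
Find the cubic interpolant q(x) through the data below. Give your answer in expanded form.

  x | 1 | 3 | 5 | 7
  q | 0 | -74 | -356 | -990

Build the Lagrange basis polynomials:
L_0(x) = (x - 3)(x - 5)(x - 7) / [-48] = -(1/48)x^3 + (5/16)x^2 - (71/48)x + 35/16
L_1(x) = (x - 1)(x - 5)(x - 7) / [16] = (1/16)x^3 - (13/16)x^2 + (47/16)x - 35/16
L_2(x) = (x - 1)(x - 3)(x - 7) / [-16] = -(1/16)x^3 + (11/16)x^2 - (31/16)x + 21/16
L_3(x) = (x - 1)(x - 3)(x - 5) / [48] = (1/48)x^3 - (3/16)x^2 + (23/48)x - 5/16
q(x) = 0·L_0 + (-74)·L_1 + (-356)·L_2 + (-990)·L_3
  0·L_0(x) = 0
  (-74)·L_1(x) = -(37/8)x^3 + (481/8)x^2 - (1739/8)x + 1295/8
  (-356)·L_2(x) = (89/4)x^3 - (979/4)x^2 + (2759/4)x - 1869/4
  (-990)·L_3(x) = -(165/8)x^3 + (1485/8)x^2 - (3795/8)x + 2475/8
Adding term by term: -3x^3 + x^2 - 2x + 4

q(x) = -3x^3 + x^2 - 2x + 4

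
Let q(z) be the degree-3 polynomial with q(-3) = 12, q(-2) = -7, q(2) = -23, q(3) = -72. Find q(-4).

L_0(-4) = (-2)·(-6)·(-7)/[(-1)·(-5)·(-6)] = 14/5
L_1(-4) = (-1)·(-6)·(-7)/[(1)·(-4)·(-5)] = -21/10
L_2(-4) = (-1)·(-2)·(-7)/[(5)·(4)·(-1)] = 7/10
L_3(-4) = (-1)·(-2)·(-6)/[(6)·(5)·(1)] = -2/5
Sum: 12·(14/5) + (-7)·(-21/10) + (-23)·(7/10) + (-72)·(-2/5) = 61

61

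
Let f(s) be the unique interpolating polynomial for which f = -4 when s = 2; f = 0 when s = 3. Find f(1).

Evaluate each Lagrange basis at s = 1:
L_0(1) = (-2)/[(-1)] = 2
L_1(1) = (-1)/[(1)] = -1
Sum: (-4)·(2) + 0 = -8

-8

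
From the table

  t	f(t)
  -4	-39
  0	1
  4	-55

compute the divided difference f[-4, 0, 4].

-3

f[-4,0] = (1 - (-39)) / (0 - (-4)) = 10
f[0,4] = (-55 - 1) / (4 - 0) = -14
f[-4,0,4] = (-14 - 10) / (4 - (-4)) = -3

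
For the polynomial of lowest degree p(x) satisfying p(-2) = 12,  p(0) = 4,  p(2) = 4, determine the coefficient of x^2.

L_0(x) = x(x - 2) / [8] = (1/8)x^2 - (1/4)x
L_1(x) = (x + 2)(x - 2) / [-4] = -(1/4)x^2 + 1
L_2(x) = (x + 2)x / [8] = (1/8)x^2 + (1/4)x
p(x) = 12·L_0 + 4·L_1 + 4·L_2
Only the coefficient of x^2 is needed; take it from each L_i and combine:
12·(1/8) + 4·(-1/4) + 4·(1/8) = 1

1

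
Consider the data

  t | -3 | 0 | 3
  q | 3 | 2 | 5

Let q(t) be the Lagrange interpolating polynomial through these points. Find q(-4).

L_0(-4) = (-4)·(-7)/[(-3)·(-6)] = 14/9
L_1(-4) = (-1)·(-7)/[(3)·(-3)] = -7/9
L_2(-4) = (-1)·(-4)/[(6)·(3)] = 2/9
Sum: 3·(14/9) + 2·(-7/9) + 5·(2/9) = 38/9

38/9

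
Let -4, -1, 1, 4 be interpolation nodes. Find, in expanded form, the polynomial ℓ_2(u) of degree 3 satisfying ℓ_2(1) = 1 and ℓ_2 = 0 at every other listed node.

ℓ_2(u) = (u + 4)(u + 1)(u - 4) / [(5)·(2)·(-3)]
       = (u^3 + u^2 - 16u - 16) / (-30)

ℓ_2(u) = -(1/30)u^3 - (1/30)u^2 + (8/15)u + 8/15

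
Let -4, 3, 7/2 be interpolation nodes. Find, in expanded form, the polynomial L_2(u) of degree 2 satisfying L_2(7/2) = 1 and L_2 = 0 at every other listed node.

L_2(u) = (u + 4)(u - 3) / [(15/2)·(1/2)]
       = (u^2 + u - 12) / (15/4)

L_2(u) = (4/15)u^2 + (4/15)u - 16/5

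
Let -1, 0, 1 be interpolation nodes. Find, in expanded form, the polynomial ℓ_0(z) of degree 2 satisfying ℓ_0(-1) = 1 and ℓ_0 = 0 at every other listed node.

ℓ_0(z) = z(z - 1) / [(-1)·(-2)]
       = (z^2 - z) / (2)

ℓ_0(z) = (1/2)z^2 - (1/2)z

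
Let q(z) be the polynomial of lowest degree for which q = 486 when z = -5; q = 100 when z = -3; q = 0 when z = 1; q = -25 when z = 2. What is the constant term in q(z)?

1

Build the Lagrange basis polynomials:
L_0(z) = (z + 3)(z - 1)(z - 2) / [-84] = -(1/84)z^3 + (1/12)z - 1/14
L_1(z) = (z + 5)(z - 1)(z - 2) / [40] = (1/40)z^3 + (1/20)z^2 - (13/40)z + 1/4
L_2(z) = (z + 5)(z + 3)(z - 2) / [-24] = -(1/24)z^3 - (1/4)z^2 + (1/24)z + 5/4
L_3(z) = (z + 5)(z + 3)(z - 1) / [35] = (1/35)z^3 + (1/5)z^2 + (1/5)z - 3/7
q(z) = 486·L_0 + 100·L_1 + 0·L_2 + (-25)·L_3
Only the constant term is needed; take it from each L_i and combine:
486·(-1/14) + 100·(1/4) + 0·(5/4) + (-25)·(-3/7) = 1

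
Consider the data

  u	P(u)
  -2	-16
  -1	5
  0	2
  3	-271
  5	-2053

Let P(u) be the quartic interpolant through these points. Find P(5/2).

Using Newton's divided-difference form:
P[-2,-1] = (5 - (-16)) / (-1 - (-2)) = 21
P[-1,0] = (2 - 5) / (0 - (-1)) = -3
P[0,3] = (-271 - 2) / (3 - 0) = -91
P[3,5] = (-2053 - (-271)) / (5 - 3) = -891
P[-2,-1,0] = (-3 - 21) / (0 - (-2)) = -12
P[-1,0,3] = (-91 - (-3)) / (3 - (-1)) = -22
P[0,3,5] = (-891 - (-91)) / (5 - 0) = -160
P[-2,-1,0,3] = (-22 - (-12)) / (3 - (-2)) = -2
P[-1,0,3,5] = (-160 - (-22)) / (5 - (-1)) = -23
P[-2,-1,0,3,5] = (-23 - (-2)) / (5 - (-2)) = -3
P(5/2) = -16 + 21·(9/2) + (-12)·(9/2)·(7/2) + (-2)·(9/2)·(7/2)·(5/2) + (-3)·(9/2)·(7/2)·(5/2)·(-1/2) = -2083/16

-2083/16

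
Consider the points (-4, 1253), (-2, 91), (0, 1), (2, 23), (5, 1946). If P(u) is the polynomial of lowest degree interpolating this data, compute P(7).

Evaluate each Lagrange basis at u = 7:
L_0(7) = (9)·(7)·(5)·(2)/[(-2)·(-4)·(-6)·(-9)] = 35/24
L_1(7) = (11)·(7)·(5)·(2)/[(2)·(-2)·(-4)·(-7)] = -55/8
L_2(7) = (11)·(9)·(5)·(2)/[(4)·(2)·(-2)·(-5)] = 99/8
L_3(7) = (11)·(9)·(7)·(2)/[(6)·(4)·(2)·(-3)] = -77/8
L_4(7) = (11)·(9)·(7)·(5)/[(9)·(7)·(5)·(3)] = 11/3
Sum: 1253·(35/24) + 91·(-55/8) + 1·(99/8) + 23·(-77/8) + 1946·(11/3) = 8128

8128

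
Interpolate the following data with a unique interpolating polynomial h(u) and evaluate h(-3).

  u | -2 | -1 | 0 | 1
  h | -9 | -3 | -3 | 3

-33

L_0(-3) = (-2)·(-3)·(-4)/[(-1)·(-2)·(-3)] = 4
L_1(-3) = (-1)·(-3)·(-4)/[(1)·(-1)·(-2)] = -6
L_2(-3) = (-1)·(-2)·(-4)/[(2)·(1)·(-1)] = 4
L_3(-3) = (-1)·(-2)·(-3)/[(3)·(2)·(1)] = -1
Sum: (-9)·(4) + (-3)·(-6) + (-3)·(4) + 3·(-1) = -33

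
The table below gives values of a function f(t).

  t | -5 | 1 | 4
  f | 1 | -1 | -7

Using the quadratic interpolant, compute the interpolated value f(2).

-71/27

Evaluate each Lagrange basis at t = 2:
L_0(2) = (1)·(-2)/[(-6)·(-9)] = -1/27
L_1(2) = (7)·(-2)/[(6)·(-3)] = 7/9
L_2(2) = (7)·(1)/[(9)·(3)] = 7/27
Sum: 1·(-1/27) + (-1)·(7/9) + (-7)·(7/27) = -71/27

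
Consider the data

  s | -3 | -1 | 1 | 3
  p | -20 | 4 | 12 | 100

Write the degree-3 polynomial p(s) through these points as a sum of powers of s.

Build the Lagrange basis polynomials:
L_0(s) = (s + 1)(s - 1)(s - 3) / [-48] = -(1/48)s^3 + (1/16)s^2 + (1/48)s - 1/16
L_1(s) = (s + 3)(s - 1)(s - 3) / [16] = (1/16)s^3 - (1/16)s^2 - (9/16)s + 9/16
L_2(s) = (s + 3)(s + 1)(s - 3) / [-16] = -(1/16)s^3 - (1/16)s^2 + (9/16)s + 9/16
L_3(s) = (s + 3)(s + 1)(s - 1) / [48] = (1/48)s^3 + (1/16)s^2 - (1/48)s - 1/16
p(s) = (-20)·L_0 + 4·L_1 + 12·L_2 + 100·L_3
  (-20)·L_0(s) = (5/12)s^3 - (5/4)s^2 - (5/12)s + 5/4
  4·L_1(s) = (1/4)s^3 - (1/4)s^2 - (9/4)s + 9/4
  12·L_2(s) = -(3/4)s^3 - (3/4)s^2 + (27/4)s + 27/4
  100·L_3(s) = (25/12)s^3 + (25/4)s^2 - (25/12)s - 25/4
Adding term by term: 2s^3 + 4s^2 + 2s + 4

p(s) = 2s^3 + 4s^2 + 2s + 4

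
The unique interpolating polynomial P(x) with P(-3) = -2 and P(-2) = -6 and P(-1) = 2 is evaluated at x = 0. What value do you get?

22

Evaluate each Lagrange basis at x = 0:
L_0(0) = (2)·(1)/[(-1)·(-2)] = 1
L_1(0) = (3)·(1)/[(1)·(-1)] = -3
L_2(0) = (3)·(2)/[(2)·(1)] = 3
Sum: (-2)·(1) + (-6)·(-3) + 2·(3) = 22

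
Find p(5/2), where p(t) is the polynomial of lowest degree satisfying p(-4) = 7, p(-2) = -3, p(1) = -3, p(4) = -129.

-321/8

Using Newton's divided-difference form:
p[-4,-2] = (-3 - 7) / (-2 - (-4)) = -5
p[-2,1] = (-3 - (-3)) / (1 - (-2)) = 0
p[1,4] = (-129 - (-3)) / (4 - 1) = -42
p[-4,-2,1] = (0 - (-5)) / (1 - (-4)) = 1
p[-2,1,4] = (-42 - 0) / (4 - (-2)) = -7
p[-4,-2,1,4] = (-7 - 1) / (4 - (-4)) = -1
p(5/2) = 7 + (-5)·(13/2) + 1·(13/2)·(9/2) + (-1)·(13/2)·(9/2)·(3/2) = -321/8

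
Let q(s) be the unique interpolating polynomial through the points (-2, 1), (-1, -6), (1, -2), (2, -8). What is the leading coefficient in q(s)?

The leading coefficient equals the top divided difference q[-2,-1,1,2].
q[-2,-1] = (-6 - 1) / (-1 - (-2)) = -7
q[-1,1] = (-2 - (-6)) / (1 - (-1)) = 2
q[1,2] = (-8 - (-2)) / (2 - 1) = -6
q[-2,-1,1] = (2 - (-7)) / (1 - (-2)) = 3
q[-1,1,2] = (-6 - 2) / (2 - (-1)) = -8/3
q[-2,-1,1,2] = (-8/3 - 3) / (2 - (-2)) = -17/12

-17/12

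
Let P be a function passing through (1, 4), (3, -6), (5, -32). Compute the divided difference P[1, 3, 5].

P[1,3] = (-6 - 4) / (3 - 1) = -5
P[3,5] = (-32 - (-6)) / (5 - 3) = -13
P[1,3,5] = (-13 - (-5)) / (5 - 1) = -2

-2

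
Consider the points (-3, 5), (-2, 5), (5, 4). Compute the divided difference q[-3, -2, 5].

q[-3,-2] = (5 - 5) / (-2 - (-3)) = 0
q[-2,5] = (4 - 5) / (5 - (-2)) = -1/7
q[-3,-2,5] = (-1/7 - 0) / (5 - (-3)) = -1/56

-1/56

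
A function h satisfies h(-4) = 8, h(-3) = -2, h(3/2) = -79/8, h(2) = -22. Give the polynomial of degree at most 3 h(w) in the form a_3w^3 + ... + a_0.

Build the Lagrange basis polynomials:
L_0(w) = (w + 3)(w - 3/2)(w - 2) / [-33] = -(1/33)w^3 + (1/66)w^2 + (5/22)w - 3/11
L_1(w) = (w + 4)(w - 3/2)(w - 2) / [45/2] = (2/45)w^3 + (1/45)w^2 - (22/45)w + 8/15
L_2(w) = (w + 4)(w + 3)(w - 2) / [-99/8] = -(8/99)w^3 - (40/99)w^2 + (16/99)w + 64/33
L_3(w) = (w + 4)(w + 3)(w - 3/2) / [15] = (1/15)w^3 + (11/30)w^2 + (1/10)w - 6/5
h(w) = 8·L_0 + (-2)·L_1 + (-79/8)·L_2 + (-22)·L_3
  8·L_0(w) = -(8/33)w^3 + (4/33)w^2 + (20/11)w - 24/11
  (-2)·L_1(w) = -(4/45)w^3 - (2/45)w^2 + (44/45)w - 16/15
  (-79/8)·L_2(w) = (79/99)w^3 + (395/99)w^2 - (158/99)w - 632/33
  (-22)·L_3(w) = -(22/15)w^3 - (121/15)w^2 - (11/5)w + 132/5
Adding term by term: -w^3 - 4w^2 - w + 4

h(w) = -w^3 - 4w^2 - w + 4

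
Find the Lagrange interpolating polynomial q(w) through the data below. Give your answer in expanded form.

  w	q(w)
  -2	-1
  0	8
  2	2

q(w) = -(15/8)w^2 + (3/4)w + 8

L_0(w) = w(w - 2) / [8] = (1/8)w^2 - (1/4)w
L_1(w) = (w + 2)(w - 2) / [-4] = -(1/4)w^2 + 1
L_2(w) = (w + 2)w / [8] = (1/8)w^2 + (1/4)w
q(w) = (-1)·L_0 + 8·L_1 + 2·L_2
  (-1)·L_0(w) = -(1/8)w^2 + (1/4)w
  8·L_1(w) = -2w^2 + 8
  2·L_2(w) = (1/4)w^2 + (1/2)w
Adding term by term: -(15/8)w^2 + (3/4)w + 8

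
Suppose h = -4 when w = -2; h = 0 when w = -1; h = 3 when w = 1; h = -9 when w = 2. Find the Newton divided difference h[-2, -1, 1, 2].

h[-2,-1] = (0 - (-4)) / (-1 - (-2)) = 4
h[-1,1] = (3 - 0) / (1 - (-1)) = 3/2
h[1,2] = (-9 - 3) / (2 - 1) = -12
h[-2,-1,1] = (3/2 - 4) / (1 - (-2)) = -5/6
h[-1,1,2] = (-12 - 3/2) / (2 - (-1)) = -9/2
h[-2,-1,1,2] = (-9/2 - (-5/6)) / (2 - (-2)) = -11/12

-11/12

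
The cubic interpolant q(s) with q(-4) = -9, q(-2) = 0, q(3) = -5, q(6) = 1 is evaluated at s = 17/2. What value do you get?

Using Newton's divided-difference form:
q[-4,-2] = (0 - (-9)) / (-2 - (-4)) = 9/2
q[-2,3] = (-5 - 0) / (3 - (-2)) = -1
q[3,6] = (1 - (-5)) / (6 - 3) = 2
q[-4,-2,3] = (-1 - 9/2) / (3 - (-4)) = -11/14
q[-2,3,6] = (2 - (-1)) / (6 - (-2)) = 3/8
q[-4,-2,3,6] = (3/8 - (-11/14)) / (6 - (-4)) = 13/112
q(17/2) = -9 + (9/2)·(25/2) + (-11/14)·(25/2)·(21/2) + (13/112)·(25/2)·(21/2)·(11/2) = 3573/128

3573/128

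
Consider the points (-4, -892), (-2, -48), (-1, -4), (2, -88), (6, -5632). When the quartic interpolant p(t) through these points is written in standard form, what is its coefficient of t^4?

L_0(t) = (t + 2)(t + 1)(t - 2)(t - 6) / [360] = (1/360)t^4 - (1/72)t^3 - (1/36)t^2 + (1/18)t + 1/15
L_1(t) = (t + 4)(t + 1)(t - 2)(t - 6) / [-64] = -(1/64)t^4 + (3/64)t^3 + (3/8)t^2 - (7/16)t - 3/4
L_2(t) = (t + 4)(t + 2)(t - 2)(t - 6) / [63] = (1/63)t^4 - (2/63)t^3 - (4/9)t^2 + (8/63)t + 32/21
L_3(t) = (t + 4)(t + 2)(t + 1)(t - 6) / [-288] = -(1/288)t^4 - (1/288)t^3 + (7/72)t^2 + (19/72)t + 1/6
L_4(t) = (t + 4)(t + 2)(t + 1)(t - 2) / [2240] = (1/2240)t^4 + (1/448)t^3 - (1/112)t - 1/140
p(t) = (-892)·L_0 + (-48)·L_1 + (-4)·L_2 + (-88)·L_3 + (-5632)·L_4
Only the coefficient of t^4 is needed; take it from each L_i and combine:
(-892)·(1/360) + (-48)·(-1/64) + (-4)·(1/63) + (-88)·(-1/288) + (-5632)·(1/2240) = -4

-4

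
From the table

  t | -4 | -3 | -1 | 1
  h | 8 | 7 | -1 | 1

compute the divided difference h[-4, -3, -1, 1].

9/20

h[-4,-3] = (7 - 8) / (-3 - (-4)) = -1
h[-3,-1] = (-1 - 7) / (-1 - (-3)) = -4
h[-1,1] = (1 - (-1)) / (1 - (-1)) = 1
h[-4,-3,-1] = (-4 - (-1)) / (-1 - (-4)) = -1
h[-3,-1,1] = (1 - (-4)) / (1 - (-3)) = 5/4
h[-4,-3,-1,1] = (5/4 - (-1)) / (1 - (-4)) = 9/20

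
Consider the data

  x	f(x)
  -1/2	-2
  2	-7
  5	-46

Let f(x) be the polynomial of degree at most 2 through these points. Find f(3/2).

L_0(3/2) = (-1/2)·(-7/2)/[(-5/2)·(-11/2)] = 7/55
L_1(3/2) = (2)·(-7/2)/[(5/2)·(-3)] = 14/15
L_2(3/2) = (2)·(-1/2)/[(11/2)·(3)] = -2/33
Sum: (-2)·(7/55) + (-7)·(14/15) + (-46)·(-2/33) = -4

-4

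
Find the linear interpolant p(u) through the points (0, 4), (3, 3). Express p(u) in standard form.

L_0(u) = (u - 3) / [-3] = -(1/3)u + 1
L_1(u) = u / [3] = (1/3)u
p(u) = 4·L_0 + 3·L_1
  4·L_0(u) = -(4/3)u + 4
  3·L_1(u) = u
Adding term by term: -(1/3)u + 4

p(u) = -(1/3)u + 4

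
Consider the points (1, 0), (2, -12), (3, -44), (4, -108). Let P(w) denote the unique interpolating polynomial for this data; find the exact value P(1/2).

Using Newton's divided-difference form:
P[1,2] = (-12 - 0) / (2 - 1) = -12
P[2,3] = (-44 - (-12)) / (3 - 2) = -32
P[3,4] = (-108 - (-44)) / (4 - 3) = -64
P[1,2,3] = (-32 - (-12)) / (3 - 1) = -10
P[2,3,4] = (-64 - (-32)) / (4 - 2) = -16
P[1,2,3,4] = (-16 - (-10)) / (4 - 1) = -2
P(1/2) = 0 + (-12)·(-1/2) + (-10)·(-1/2)·(-3/2) + (-2)·(-1/2)·(-3/2)·(-5/2) = 9/4

9/4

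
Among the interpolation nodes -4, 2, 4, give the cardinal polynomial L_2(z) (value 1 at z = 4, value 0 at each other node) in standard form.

L_2(z) = (1/16)z^2 + (1/8)z - 1/2

L_2(z) = (z + 4)(z - 2) / [(8)·(2)]
       = (z^2 + 2z - 8) / (16)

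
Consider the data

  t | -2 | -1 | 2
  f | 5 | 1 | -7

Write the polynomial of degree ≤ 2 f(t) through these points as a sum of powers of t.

Newton's divided differences:
f[-2,-1] = (1 - 5) / (-1 - (-2)) = -4
f[-1,2] = (-7 - 1) / (2 - (-1)) = -8/3
f[-2,-1,2] = (-8/3 - (-4)) / (2 - (-2)) = 1/3
f(t) = 5 + (-4)·(t + 2) + (1/3)·(t + 2)(t + 1)
Expanding: f(t) = (1/3)t^2 - 3t - 7/3

f(t) = (1/3)t^2 - 3t - 7/3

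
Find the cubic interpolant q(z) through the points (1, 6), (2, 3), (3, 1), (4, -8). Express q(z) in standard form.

Build the Lagrange basis polynomials:
L_0(z) = (z - 2)(z - 3)(z - 4) / [-6] = -(1/6)z^3 + (3/2)z^2 - (13/3)z + 4
L_1(z) = (z - 1)(z - 3)(z - 4) / [2] = (1/2)z^3 - 4z^2 + (19/2)z - 6
L_2(z) = (z - 1)(z - 2)(z - 4) / [-2] = -(1/2)z^3 + (7/2)z^2 - 7z + 4
L_3(z) = (z - 1)(z - 2)(z - 3) / [6] = (1/6)z^3 - z^2 + (11/6)z - 1
q(z) = 6·L_0 + 3·L_1 + 1·L_2 + (-8)·L_3
  6·L_0(z) = -z^3 + 9z^2 - 26z + 24
  3·L_1(z) = (3/2)z^3 - 12z^2 + (57/2)z - 18
  1·L_2(z) = -(1/2)z^3 + (7/2)z^2 - 7z + 4
  (-8)·L_3(z) = -(4/3)z^3 + 8z^2 - (44/3)z + 8
Adding term by term: -(4/3)z^3 + (17/2)z^2 - (115/6)z + 18

q(z) = -(4/3)z^3 + (17/2)z^2 - (115/6)z + 18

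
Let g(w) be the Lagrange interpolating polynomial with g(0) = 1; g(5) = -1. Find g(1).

3/5

Evaluate each Lagrange basis at w = 1:
L_0(1) = (-4)/[(-5)] = 4/5
L_1(1) = (1)/[(5)] = 1/5
Sum: 1·(4/5) + (-1)·(1/5) = 3/5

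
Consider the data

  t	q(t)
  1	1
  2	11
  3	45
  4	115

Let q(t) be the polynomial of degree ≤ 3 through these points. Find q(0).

3

Using Newton's divided-difference form:
q[1,2] = (11 - 1) / (2 - 1) = 10
q[2,3] = (45 - 11) / (3 - 2) = 34
q[3,4] = (115 - 45) / (4 - 3) = 70
q[1,2,3] = (34 - 10) / (3 - 1) = 12
q[2,3,4] = (70 - 34) / (4 - 2) = 18
q[1,2,3,4] = (18 - 12) / (4 - 1) = 2
q(0) = 1 + 10·(-1) + 12·(-1)·(-2) + 2·(-1)·(-2)·(-3) = 3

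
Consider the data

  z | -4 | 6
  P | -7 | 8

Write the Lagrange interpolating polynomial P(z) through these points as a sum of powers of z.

Build the Lagrange basis polynomials:
L_0(z) = (z - 6) / [-10] = -(1/10)z + 3/5
L_1(z) = (z + 4) / [10] = (1/10)z + 2/5
P(z) = (-7)·L_0 + 8·L_1
  (-7)·L_0(z) = (7/10)z - 21/5
  8·L_1(z) = (4/5)z + 16/5
Adding term by term: (3/2)z - 1

P(z) = (3/2)z - 1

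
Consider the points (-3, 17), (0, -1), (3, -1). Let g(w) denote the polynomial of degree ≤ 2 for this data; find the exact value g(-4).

27

Evaluate each Lagrange basis at w = -4:
L_0(-4) = (-4)·(-7)/[(-3)·(-6)] = 14/9
L_1(-4) = (-1)·(-7)/[(3)·(-3)] = -7/9
L_2(-4) = (-1)·(-4)/[(6)·(3)] = 2/9
Sum: 17·(14/9) + (-1)·(-7/9) + (-1)·(2/9) = 27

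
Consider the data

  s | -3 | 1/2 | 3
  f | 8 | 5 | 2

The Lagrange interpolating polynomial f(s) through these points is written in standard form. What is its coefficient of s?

-1

L_0(s) = (s - 1/2)(s - 3) / [21] = (1/21)s^2 - (1/6)s + 1/14
L_1(s) = (s + 3)(s - 3) / [-35/4] = -(4/35)s^2 + 36/35
L_2(s) = (s + 3)(s - 1/2) / [15] = (1/15)s^2 + (1/6)s - 1/10
f(s) = 8·L_0 + 5·L_1 + 2·L_2
Only the coefficient of s is needed; take it from each L_i and combine:
8·(-1/6) + 5·(0) + 2·(1/6) = -1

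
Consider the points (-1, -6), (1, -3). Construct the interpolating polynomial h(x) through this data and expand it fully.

L_0(x) = (x - 1) / [-2] = -(1/2)x + 1/2
L_1(x) = (x + 1) / [2] = (1/2)x + 1/2
h(x) = (-6)·L_0 + (-3)·L_1
  (-6)·L_0(x) = 3x - 3
  (-3)·L_1(x) = -(3/2)x - 3/2
Adding term by term: (3/2)x - 9/2

h(x) = (3/2)x - 9/2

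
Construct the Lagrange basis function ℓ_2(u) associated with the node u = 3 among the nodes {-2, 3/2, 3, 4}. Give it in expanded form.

ℓ_2(u) = -(2/15)u^3 + (7/15)u^2 + (2/3)u - 8/5

ℓ_2(u) = (u + 2)(u - 3/2)(u - 4) / [(5)·(3/2)·(-1)]
       = (u^3 - (7/2)u^2 - 5u + 12) / (-15/2)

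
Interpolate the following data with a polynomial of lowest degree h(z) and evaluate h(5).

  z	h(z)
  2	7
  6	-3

-1/2

L_0(5) = (-1)/[(-4)] = 1/4
L_1(5) = (3)/[(4)] = 3/4
Sum: 7·(1/4) + (-3)·(3/4) = -1/2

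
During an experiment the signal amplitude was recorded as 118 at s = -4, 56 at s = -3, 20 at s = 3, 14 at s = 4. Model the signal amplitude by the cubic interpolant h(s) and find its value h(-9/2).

1285/8

Evaluate each Lagrange basis at s = -9/2:
L_0(-9/2) = (-3/2)·(-15/2)·(-17/2)/[(-1)·(-7)·(-8)] = 765/448
L_1(-9/2) = (-1/2)·(-15/2)·(-17/2)/[(1)·(-6)·(-7)] = -85/112
L_2(-9/2) = (-1/2)·(-3/2)·(-17/2)/[(7)·(6)·(-1)] = 17/112
L_3(-9/2) = (-1/2)·(-3/2)·(-15/2)/[(8)·(7)·(1)] = -45/448
Sum: 118·(765/448) + 56·(-85/112) + 20·(17/112) + 14·(-45/448) = 1285/8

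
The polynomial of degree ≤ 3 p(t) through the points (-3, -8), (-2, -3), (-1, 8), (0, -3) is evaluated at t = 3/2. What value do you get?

-122

Using Newton's divided-difference form:
p[-3,-2] = (-3 - (-8)) / (-2 - (-3)) = 5
p[-2,-1] = (8 - (-3)) / (-1 - (-2)) = 11
p[-1,0] = (-3 - 8) / (0 - (-1)) = -11
p[-3,-2,-1] = (11 - 5) / (-1 - (-3)) = 3
p[-2,-1,0] = (-11 - 11) / (0 - (-2)) = -11
p[-3,-2,-1,0] = (-11 - 3) / (0 - (-3)) = -14/3
p(3/2) = -8 + 5·(9/2) + 3·(9/2)·(7/2) + (-14/3)·(9/2)·(7/2)·(5/2) = -122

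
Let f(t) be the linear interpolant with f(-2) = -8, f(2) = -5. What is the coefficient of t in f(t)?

3/4

Build the Lagrange basis polynomials:
L_0(t) = (t - 2) / [-4] = -(1/4)t + 1/2
L_1(t) = (t + 2) / [4] = (1/4)t + 1/2
f(t) = (-8)·L_0 + (-5)·L_1
Only the coefficient of t is needed; take it from each L_i and combine:
(-8)·(-1/4) + (-5)·(1/4) = 3/4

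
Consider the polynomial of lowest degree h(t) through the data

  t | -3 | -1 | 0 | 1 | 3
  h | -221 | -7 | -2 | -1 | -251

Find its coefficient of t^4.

L_0(t) = (t + 1)t(t - 1)(t - 3) / [144] = (1/144)t^4 - (1/48)t^3 - (1/144)t^2 + (1/48)t
L_1(t) = (t + 3)t(t - 1)(t - 3) / [-16] = -(1/16)t^4 + (1/16)t^3 + (9/16)t^2 - (9/16)t
L_2(t) = (t + 3)(t + 1)(t - 1)(t - 3) / [9] = (1/9)t^4 - (10/9)t^2 + 1
L_3(t) = (t + 3)(t + 1)t(t - 3) / [-16] = -(1/16)t^4 - (1/16)t^3 + (9/16)t^2 + (9/16)t
L_4(t) = (t + 3)(t + 1)t(t - 1) / [144] = (1/144)t^4 + (1/48)t^3 - (1/144)t^2 - (1/48)t
h(t) = (-221)·L_0 + (-7)·L_1 + (-2)·L_2 + (-1)·L_3 + (-251)·L_4
Only the coefficient of t^4 is needed; take it from each L_i and combine:
(-221)·(1/144) + (-7)·(-1/16) + (-2)·(1/9) + (-1)·(-1/16) + (-251)·(1/144) = -3

-3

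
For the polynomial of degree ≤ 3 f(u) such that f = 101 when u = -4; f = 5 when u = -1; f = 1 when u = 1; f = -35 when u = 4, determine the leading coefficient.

-1

The leading coefficient equals the top divided difference f[-4,-1,1,4].
f[-4,-1] = (5 - 101) / (-1 - (-4)) = -32
f[-1,1] = (1 - 5) / (1 - (-1)) = -2
f[1,4] = (-35 - 1) / (4 - 1) = -12
f[-4,-1,1] = (-2 - (-32)) / (1 - (-4)) = 6
f[-1,1,4] = (-12 - (-2)) / (4 - (-1)) = -2
f[-4,-1,1,4] = (-2 - 6) / (4 - (-4)) = -1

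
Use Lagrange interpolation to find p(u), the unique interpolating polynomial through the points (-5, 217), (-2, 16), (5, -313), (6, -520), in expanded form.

Build the Lagrange basis polynomials:
L_0(u) = (u + 2)(u - 5)(u - 6) / [-330] = -(1/330)u^3 + (3/110)u^2 - (4/165)u - 2/11
L_1(u) = (u + 5)(u - 5)(u - 6) / [168] = (1/168)u^3 - (1/28)u^2 - (25/168)u + 25/28
L_2(u) = (u + 5)(u + 2)(u - 6) / [-70] = -(1/70)u^3 - (1/70)u^2 + (16/35)u + 6/7
L_3(u) = (u + 5)(u + 2)(u - 5) / [88] = (1/88)u^3 + (1/44)u^2 - (25/88)u - 25/44
p(u) = 217·L_0 + 16·L_1 + (-313)·L_2 + (-520)·L_3
  217·L_0(u) = -(217/330)u^3 + (651/110)u^2 - (868/165)u - 434/11
  16·L_1(u) = (2/21)u^3 - (4/7)u^2 - (50/21)u + 100/7
  (-313)·L_2(u) = (313/70)u^3 + (313/70)u^2 - (5008/35)u - 1878/7
  (-520)·L_3(u) = -(65/11)u^3 - (130/11)u^2 + (1625/11)u + 3250/11
Adding term by term: -2u^3 - 2u^2 - 3u + 2

p(u) = -2u^3 - 2u^2 - 3u + 2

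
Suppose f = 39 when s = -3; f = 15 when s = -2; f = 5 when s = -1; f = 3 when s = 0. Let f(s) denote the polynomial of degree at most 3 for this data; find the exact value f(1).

3

Using Newton's divided-difference form:
f[-3,-2] = (15 - 39) / (-2 - (-3)) = -24
f[-2,-1] = (5 - 15) / (-1 - (-2)) = -10
f[-1,0] = (3 - 5) / (0 - (-1)) = -2
f[-3,-2,-1] = (-10 - (-24)) / (-1 - (-3)) = 7
f[-2,-1,0] = (-2 - (-10)) / (0 - (-2)) = 4
f[-3,-2,-1,0] = (4 - 7) / (0 - (-3)) = -1
f(1) = 39 + (-24)·(4) + 7·(4)·(3) + (-1)·(4)·(3)·(2) = 3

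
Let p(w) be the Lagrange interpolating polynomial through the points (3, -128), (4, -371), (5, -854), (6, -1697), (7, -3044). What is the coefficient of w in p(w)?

L_0(w) = (w - 4)(w - 5)(w - 6)(w - 7) / [24] = (1/24)w^4 - (11/12)w^3 + (179/24)w^2 - (319/12)w + 35
L_1(w) = (w - 3)(w - 5)(w - 6)(w - 7) / [-6] = -(1/6)w^4 + (7/2)w^3 - (161/6)w^2 + (177/2)w - 105
L_2(w) = (w - 3)(w - 4)(w - 6)(w - 7) / [4] = (1/4)w^4 - 5w^3 + (145/4)w^2 - (225/2)w + 126
L_3(w) = (w - 3)(w - 4)(w - 5)(w - 7) / [-6] = -(1/6)w^4 + (19/6)w^3 - (131/6)w^2 + (389/6)w - 70
L_4(w) = (w - 3)(w - 4)(w - 5)(w - 6) / [24] = (1/24)w^4 - (3/4)w^3 + (119/24)w^2 - (57/4)w + 15
p(w) = (-128)·L_0 + (-371)·L_1 + (-854)·L_2 + (-1697)·L_3 + (-3044)·L_4
Only the coefficient of w is needed; take it from each L_i and combine:
(-128)·(-319/12) + (-371)·(177/2) + (-854)·(-225/2) + (-1697)·(389/6) + (-3044)·(-57/4) = -1

-1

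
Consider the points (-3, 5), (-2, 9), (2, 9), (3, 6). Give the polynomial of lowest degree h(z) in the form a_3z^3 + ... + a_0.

h(z) = (1/30)z^3 - (7/10)z^2 - (2/15)z + 59/5

Build the Lagrange basis polynomials:
L_0(z) = (z + 2)(z - 2)(z - 3) / [-30] = -(1/30)z^3 + (1/10)z^2 + (2/15)z - 2/5
L_1(z) = (z + 3)(z - 2)(z - 3) / [20] = (1/20)z^3 - (1/10)z^2 - (9/20)z + 9/10
L_2(z) = (z + 3)(z + 2)(z - 3) / [-20] = -(1/20)z^3 - (1/10)z^2 + (9/20)z + 9/10
L_3(z) = (z + 3)(z + 2)(z - 2) / [30] = (1/30)z^3 + (1/10)z^2 - (2/15)z - 2/5
h(z) = 5·L_0 + 9·L_1 + 9·L_2 + 6·L_3
  5·L_0(z) = -(1/6)z^3 + (1/2)z^2 + (2/3)z - 2
  9·L_1(z) = (9/20)z^3 - (9/10)z^2 - (81/20)z + 81/10
  9·L_2(z) = -(9/20)z^3 - (9/10)z^2 + (81/20)z + 81/10
  6·L_3(z) = (1/5)z^3 + (3/5)z^2 - (4/5)z - 12/5
Adding term by term: (1/30)z^3 - (7/10)z^2 - (2/15)z + 59/5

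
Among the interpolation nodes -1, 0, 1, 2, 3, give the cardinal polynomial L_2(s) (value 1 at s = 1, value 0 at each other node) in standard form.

L_2(s) = (s + 1)s(s - 2)(s - 3) / [(2)·(1)·(-1)·(-2)]
       = (s^4 - 4s^3 + s^2 + 6s) / (4)

L_2(s) = (1/4)s^4 - s^3 + (1/4)s^2 + (3/2)s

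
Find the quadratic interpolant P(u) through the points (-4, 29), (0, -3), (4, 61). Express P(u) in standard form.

Build the Lagrange basis polynomials:
L_0(u) = u(u - 4) / [32] = (1/32)u^2 - (1/8)u
L_1(u) = (u + 4)(u - 4) / [-16] = -(1/16)u^2 + 1
L_2(u) = (u + 4)u / [32] = (1/32)u^2 + (1/8)u
P(u) = 29·L_0 + (-3)·L_1 + 61·L_2
  29·L_0(u) = (29/32)u^2 - (29/8)u
  (-3)·L_1(u) = (3/16)u^2 - 3
  61·L_2(u) = (61/32)u^2 + (61/8)u
Adding term by term: 3u^2 + 4u - 3

P(u) = 3u^2 + 4u - 3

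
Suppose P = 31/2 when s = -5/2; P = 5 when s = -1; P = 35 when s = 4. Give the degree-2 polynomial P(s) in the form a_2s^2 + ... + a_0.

P(s) = 2s^2 + 3

Newton's divided differences:
P[-5/2,-1] = (5 - 31/2) / (-1 - (-5/2)) = -7
P[-1,4] = (35 - 5) / (4 - (-1)) = 6
P[-5/2,-1,4] = (6 - (-7)) / (4 - (-5/2)) = 2
P(s) = 31/2 + (-7)·(s + 5/2) + 2·(s + 5/2)(s + 1)
Expanding: P(s) = 2s^2 + 3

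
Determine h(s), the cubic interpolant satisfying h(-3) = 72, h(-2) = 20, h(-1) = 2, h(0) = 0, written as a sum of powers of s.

h(s) = -3s^3 - s^2

Newton's divided differences:
h[-3,-2] = (20 - 72) / (-2 - (-3)) = -52
h[-2,-1] = (2 - 20) / (-1 - (-2)) = -18
h[-1,0] = (0 - 2) / (0 - (-1)) = -2
h[-3,-2,-1] = (-18 - (-52)) / (-1 - (-3)) = 17
h[-2,-1,0] = (-2 - (-18)) / (0 - (-2)) = 8
h[-3,-2,-1,0] = (8 - 17) / (0 - (-3)) = -3
h(s) = 72 + (-52)·(s + 3) + 17·(s + 3)(s + 2) + (-3)·(s + 3)(s + 2)(s + 1)
Expanding: h(s) = -3s^3 - s^2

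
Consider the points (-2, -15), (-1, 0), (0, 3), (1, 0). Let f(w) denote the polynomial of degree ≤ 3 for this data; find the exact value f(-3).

-48

Evaluate each Lagrange basis at w = -3:
L_0(-3) = (-2)·(-3)·(-4)/[(-1)·(-2)·(-3)] = 4
L_1(-3) = (-1)·(-3)·(-4)/[(1)·(-1)·(-2)] = -6
L_2(-3) = (-1)·(-2)·(-4)/[(2)·(1)·(-1)] = 4
L_3(-3) = (-1)·(-2)·(-3)/[(3)·(2)·(1)] = -1
Sum: (-15)·(4) + 0 + 3·(4) + 0 = -48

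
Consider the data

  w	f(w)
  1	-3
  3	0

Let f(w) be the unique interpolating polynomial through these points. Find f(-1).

Evaluate each Lagrange basis at w = -1:
L_0(-1) = (-4)/[(-2)] = 2
L_1(-1) = (-2)/[(2)] = -1
Sum: (-3)·(2) + 0 = -6

-6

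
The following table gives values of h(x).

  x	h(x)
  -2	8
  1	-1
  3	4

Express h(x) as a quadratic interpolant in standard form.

h(x) = (11/10)x^2 - (19/10)x - 1/5

Build the Lagrange basis polynomials:
L_0(x) = (x - 1)(x - 3) / [15] = (1/15)x^2 - (4/15)x + 1/5
L_1(x) = (x + 2)(x - 3) / [-6] = -(1/6)x^2 + (1/6)x + 1
L_2(x) = (x + 2)(x - 1) / [10] = (1/10)x^2 + (1/10)x - 1/5
h(x) = 8·L_0 + (-1)·L_1 + 4·L_2
  8·L_0(x) = (8/15)x^2 - (32/15)x + 8/5
  (-1)·L_1(x) = (1/6)x^2 - (1/6)x - 1
  4·L_2(x) = (2/5)x^2 + (2/5)x - 4/5
Adding term by term: (11/10)x^2 - (19/10)x - 1/5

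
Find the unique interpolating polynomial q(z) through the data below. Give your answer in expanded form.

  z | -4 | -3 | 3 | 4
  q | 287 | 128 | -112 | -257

L_0(z) = (z + 3)(z - 3)(z - 4) / [-56] = -(1/56)z^3 + (1/14)z^2 + (9/56)z - 9/14
L_1(z) = (z + 4)(z - 3)(z - 4) / [42] = (1/42)z^3 - (1/14)z^2 - (8/21)z + 8/7
L_2(z) = (z + 4)(z + 3)(z - 4) / [-42] = -(1/42)z^3 - (1/14)z^2 + (8/21)z + 8/7
L_3(z) = (z + 4)(z + 3)(z - 3) / [56] = (1/56)z^3 + (1/14)z^2 - (9/56)z - 9/14
q(z) = 287·L_0 + 128·L_1 + (-112)·L_2 + (-257)·L_3
  287·L_0(z) = -(41/8)z^3 + (41/2)z^2 + (369/8)z - 369/2
  128·L_1(z) = (64/21)z^3 - (64/7)z^2 - (1024/21)z + 1024/7
  (-112)·L_2(z) = (8/3)z^3 + 8z^2 - (128/3)z - 128
  (-257)·L_3(z) = -(257/56)z^3 - (257/14)z^2 + (2313/56)z + 2313/14
Adding term by term: -4z^3 + z^2 - 4z - 1

q(z) = -4z^3 + z^2 - 4z - 1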